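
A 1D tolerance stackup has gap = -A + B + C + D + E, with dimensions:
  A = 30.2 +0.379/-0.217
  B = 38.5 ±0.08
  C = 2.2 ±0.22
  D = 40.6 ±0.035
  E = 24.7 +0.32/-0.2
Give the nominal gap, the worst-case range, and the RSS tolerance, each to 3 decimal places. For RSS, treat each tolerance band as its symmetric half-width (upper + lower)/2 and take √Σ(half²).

nominal=75.800 wc=[74.886,76.672] rss=0.461

Stack each dimension's contribution:
  -A: nom -30.200 → Σnom=-30.200; wc +0.217/-0.379 → slack +0.217/-0.379; half-tol=0.298, Σhalf²=0.088804
  +B: nom +38.500 → Σnom=8.300; wc +0.080/-0.080 → slack +0.297/-0.459; half-tol=0.080, Σhalf²=0.095204
  +C: nom +2.200 → Σnom=10.500; wc +0.220/-0.220 → slack +0.517/-0.679; half-tol=0.220, Σhalf²=0.143604
  +D: nom +40.600 → Σnom=51.100; wc +0.035/-0.035 → slack +0.552/-0.714; half-tol=0.035, Σhalf²=0.144829
  +E: nom +24.700 → Σnom=75.800; wc +0.320/-0.200 → slack +0.872/-0.914; half-tol=0.260, Σhalf²=0.212429
Nominal = 75.800. Worst-case = [75.800 - 0.914, 75.800 + 0.872] = [74.886, 76.672]. RSS = √0.212429 = 0.461.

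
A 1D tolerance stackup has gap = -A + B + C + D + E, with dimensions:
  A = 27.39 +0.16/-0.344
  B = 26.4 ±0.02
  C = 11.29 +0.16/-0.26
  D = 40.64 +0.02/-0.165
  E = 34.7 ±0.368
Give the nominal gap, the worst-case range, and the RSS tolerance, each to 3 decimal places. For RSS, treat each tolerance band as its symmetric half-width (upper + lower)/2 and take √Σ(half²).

Stack each dimension's contribution:
  -A: nom -27.390 → Σnom=-27.390; wc +0.344/-0.160 → slack +0.344/-0.160; half-tol=0.252, Σhalf²=0.063504
  +B: nom +26.400 → Σnom=-0.990; wc +0.020/-0.020 → slack +0.364/-0.180; half-tol=0.020, Σhalf²=0.063904
  +C: nom +11.290 → Σnom=10.300; wc +0.160/-0.260 → slack +0.524/-0.440; half-tol=0.210, Σhalf²=0.108004
  +D: nom +40.640 → Σnom=50.940; wc +0.020/-0.165 → slack +0.544/-0.605; half-tol=0.092, Σhalf²=0.116560
  +E: nom +34.700 → Σnom=85.640; wc +0.368/-0.368 → slack +0.912/-0.973; half-tol=0.368, Σhalf²=0.251984
Nominal = 85.640. Worst-case = [85.640 - 0.973, 85.640 + 0.912] = [84.667, 86.552]. RSS = √0.251984 = 0.502.

nominal=85.640 wc=[84.667,86.552] rss=0.502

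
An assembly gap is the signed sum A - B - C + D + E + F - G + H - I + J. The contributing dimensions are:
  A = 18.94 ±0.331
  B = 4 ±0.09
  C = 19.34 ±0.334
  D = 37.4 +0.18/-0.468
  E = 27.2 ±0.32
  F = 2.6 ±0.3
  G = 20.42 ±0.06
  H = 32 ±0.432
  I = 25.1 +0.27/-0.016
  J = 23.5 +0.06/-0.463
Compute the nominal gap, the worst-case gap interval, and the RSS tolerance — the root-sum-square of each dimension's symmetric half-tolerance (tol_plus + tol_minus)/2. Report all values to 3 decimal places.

Stack each dimension's contribution:
  +A: nom +18.940 → Σnom=18.940; wc +0.331/-0.331 → slack +0.331/-0.331; half-tol=0.331, Σhalf²=0.109561
  -B: nom -4.000 → Σnom=14.940; wc +0.090/-0.090 → slack +0.421/-0.421; half-tol=0.090, Σhalf²=0.117661
  -C: nom -19.340 → Σnom=-4.400; wc +0.334/-0.334 → slack +0.755/-0.755; half-tol=0.334, Σhalf²=0.229217
  +D: nom +37.400 → Σnom=33.000; wc +0.180/-0.468 → slack +0.935/-1.223; half-tol=0.324, Σhalf²=0.334193
  +E: nom +27.200 → Σnom=60.200; wc +0.320/-0.320 → slack +1.255/-1.543; half-tol=0.320, Σhalf²=0.436593
  +F: nom +2.600 → Σnom=62.800; wc +0.300/-0.300 → slack +1.555/-1.843; half-tol=0.300, Σhalf²=0.526593
  -G: nom -20.420 → Σnom=42.380; wc +0.060/-0.060 → slack +1.615/-1.903; half-tol=0.060, Σhalf²=0.530193
  +H: nom +32.000 → Σnom=74.380; wc +0.432/-0.432 → slack +2.047/-2.335; half-tol=0.432, Σhalf²=0.716817
  -I: nom -25.100 → Σnom=49.280; wc +0.016/-0.270 → slack +2.063/-2.605; half-tol=0.143, Σhalf²=0.737266
  +J: nom +23.500 → Σnom=72.780; wc +0.060/-0.463 → slack +2.123/-3.068; half-tol=0.262, Σhalf²=0.805648
Nominal = 72.780. Worst-case = [72.780 - 3.068, 72.780 + 2.123] = [69.712, 74.903]. RSS = √0.805648 = 0.898.

nominal=72.780 wc=[69.712,74.903] rss=0.898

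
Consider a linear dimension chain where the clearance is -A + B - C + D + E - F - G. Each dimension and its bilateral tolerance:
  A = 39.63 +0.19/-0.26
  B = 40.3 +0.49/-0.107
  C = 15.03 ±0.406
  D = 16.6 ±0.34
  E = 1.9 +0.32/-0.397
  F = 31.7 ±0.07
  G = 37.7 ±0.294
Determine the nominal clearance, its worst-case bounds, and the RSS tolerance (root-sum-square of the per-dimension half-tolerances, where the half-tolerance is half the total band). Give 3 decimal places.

nominal=-65.260 wc=[-67.064,-63.080] rss=0.800

Stack each dimension's contribution:
  -A: nom -39.630 → Σnom=-39.630; wc +0.260/-0.190 → slack +0.260/-0.190; half-tol=0.225, Σhalf²=0.050625
  +B: nom +40.300 → Σnom=0.670; wc +0.490/-0.107 → slack +0.750/-0.297; half-tol=0.298, Σhalf²=0.139727
  -C: nom -15.030 → Σnom=-14.360; wc +0.406/-0.406 → slack +1.156/-0.703; half-tol=0.406, Σhalf²=0.304563
  +D: nom +16.600 → Σnom=2.240; wc +0.340/-0.340 → slack +1.496/-1.043; half-tol=0.340, Σhalf²=0.420163
  +E: nom +1.900 → Σnom=4.140; wc +0.320/-0.397 → slack +1.816/-1.440; half-tol=0.359, Σhalf²=0.548686
  -F: nom -31.700 → Σnom=-27.560; wc +0.070/-0.070 → slack +1.886/-1.510; half-tol=0.070, Σhalf²=0.553586
  -G: nom -37.700 → Σnom=-65.260; wc +0.294/-0.294 → slack +2.180/-1.804; half-tol=0.294, Σhalf²=0.640022
Nominal = -65.260. Worst-case = [-65.260 - 1.804, -65.260 + 2.180] = [-67.064, -63.080]. RSS = √0.640022 = 0.800.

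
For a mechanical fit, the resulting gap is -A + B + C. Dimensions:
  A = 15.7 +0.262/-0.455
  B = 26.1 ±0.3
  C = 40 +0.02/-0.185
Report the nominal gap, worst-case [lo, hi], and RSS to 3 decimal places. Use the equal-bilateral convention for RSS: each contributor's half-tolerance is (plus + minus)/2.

Stack each dimension's contribution:
  -A: nom -15.700 → Σnom=-15.700; wc +0.455/-0.262 → slack +0.455/-0.262; half-tol=0.359, Σhalf²=0.128522
  +B: nom +26.100 → Σnom=10.400; wc +0.300/-0.300 → slack +0.755/-0.562; half-tol=0.300, Σhalf²=0.218522
  +C: nom +40.000 → Σnom=50.400; wc +0.020/-0.185 → slack +0.775/-0.747; half-tol=0.102, Σhalf²=0.229029
Nominal = 50.400. Worst-case = [50.400 - 0.747, 50.400 + 0.775] = [49.653, 51.175]. RSS = √0.229029 = 0.479.

nominal=50.400 wc=[49.653,51.175] rss=0.479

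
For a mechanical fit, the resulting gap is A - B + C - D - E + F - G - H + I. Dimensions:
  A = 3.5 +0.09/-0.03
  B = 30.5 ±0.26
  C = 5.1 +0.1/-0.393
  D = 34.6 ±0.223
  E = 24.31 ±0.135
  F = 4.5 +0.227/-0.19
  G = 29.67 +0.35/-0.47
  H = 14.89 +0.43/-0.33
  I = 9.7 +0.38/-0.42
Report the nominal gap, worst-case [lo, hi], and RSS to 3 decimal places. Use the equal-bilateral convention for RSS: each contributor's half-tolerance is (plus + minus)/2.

Stack each dimension's contribution:
  +A: nom +3.500 → Σnom=3.500; wc +0.090/-0.030 → slack +0.090/-0.030; half-tol=0.060, Σhalf²=0.003600
  -B: nom -30.500 → Σnom=-27.000; wc +0.260/-0.260 → slack +0.350/-0.290; half-tol=0.260, Σhalf²=0.071200
  +C: nom +5.100 → Σnom=-21.900; wc +0.100/-0.393 → slack +0.450/-0.683; half-tol=0.246, Σhalf²=0.131962
  -D: nom -34.600 → Σnom=-56.500; wc +0.223/-0.223 → slack +0.673/-0.906; half-tol=0.223, Σhalf²=0.181691
  -E: nom -24.310 → Σnom=-80.810; wc +0.135/-0.135 → slack +0.808/-1.041; half-tol=0.135, Σhalf²=0.199916
  +F: nom +4.500 → Σnom=-76.310; wc +0.227/-0.190 → slack +1.035/-1.231; half-tol=0.209, Σhalf²=0.243389
  -G: nom -29.670 → Σnom=-105.980; wc +0.470/-0.350 → slack +1.505/-1.581; half-tol=0.410, Σhalf²=0.411488
  -H: nom -14.890 → Σnom=-120.870; wc +0.330/-0.430 → slack +1.835/-2.011; half-tol=0.380, Σhalf²=0.555889
  +I: nom +9.700 → Σnom=-111.170; wc +0.380/-0.420 → slack +2.215/-2.431; half-tol=0.400, Σhalf²=0.715889
Nominal = -111.170. Worst-case = [-111.170 - 2.431, -111.170 + 2.215] = [-113.601, -108.955]. RSS = √0.715889 = 0.846.

nominal=-111.170 wc=[-113.601,-108.955] rss=0.846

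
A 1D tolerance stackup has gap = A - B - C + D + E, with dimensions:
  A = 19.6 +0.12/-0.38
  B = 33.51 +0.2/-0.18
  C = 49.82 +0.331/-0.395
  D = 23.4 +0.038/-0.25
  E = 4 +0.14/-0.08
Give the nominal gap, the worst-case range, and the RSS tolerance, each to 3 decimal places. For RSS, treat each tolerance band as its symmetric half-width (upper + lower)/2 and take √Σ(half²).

Stack each dimension's contribution:
  +A: nom +19.600 → Σnom=19.600; wc +0.120/-0.380 → slack +0.120/-0.380; half-tol=0.250, Σhalf²=0.062500
  -B: nom -33.510 → Σnom=-13.910; wc +0.180/-0.200 → slack +0.300/-0.580; half-tol=0.190, Σhalf²=0.098600
  -C: nom -49.820 → Σnom=-63.730; wc +0.395/-0.331 → slack +0.695/-0.911; half-tol=0.363, Σhalf²=0.230369
  +D: nom +23.400 → Σnom=-40.330; wc +0.038/-0.250 → slack +0.733/-1.161; half-tol=0.144, Σhalf²=0.251105
  +E: nom +4.000 → Σnom=-36.330; wc +0.140/-0.080 → slack +0.873/-1.241; half-tol=0.110, Σhalf²=0.263205
Nominal = -36.330. Worst-case = [-36.330 - 1.241, -36.330 + 0.873] = [-37.571, -35.457]. RSS = √0.263205 = 0.513.

nominal=-36.330 wc=[-37.571,-35.457] rss=0.513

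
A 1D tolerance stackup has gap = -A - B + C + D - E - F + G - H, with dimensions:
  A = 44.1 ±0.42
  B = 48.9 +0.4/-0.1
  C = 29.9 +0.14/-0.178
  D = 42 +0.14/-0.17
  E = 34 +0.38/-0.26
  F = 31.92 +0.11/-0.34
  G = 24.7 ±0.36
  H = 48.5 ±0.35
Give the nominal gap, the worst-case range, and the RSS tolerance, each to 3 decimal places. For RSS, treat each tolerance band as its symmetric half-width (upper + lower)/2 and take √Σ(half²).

nominal=-110.820 wc=[-113.188,-108.710] rss=0.833

Stack each dimension's contribution:
  -A: nom -44.100 → Σnom=-44.100; wc +0.420/-0.420 → slack +0.420/-0.420; half-tol=0.420, Σhalf²=0.176400
  -B: nom -48.900 → Σnom=-93.000; wc +0.100/-0.400 → slack +0.520/-0.820; half-tol=0.250, Σhalf²=0.238900
  +C: nom +29.900 → Σnom=-63.100; wc +0.140/-0.178 → slack +0.660/-0.998; half-tol=0.159, Σhalf²=0.264181
  +D: nom +42.000 → Σnom=-21.100; wc +0.140/-0.170 → slack +0.800/-1.168; half-tol=0.155, Σhalf²=0.288206
  -E: nom -34.000 → Σnom=-55.100; wc +0.260/-0.380 → slack +1.060/-1.548; half-tol=0.320, Σhalf²=0.390606
  -F: nom -31.920 → Σnom=-87.020; wc +0.340/-0.110 → slack +1.400/-1.658; half-tol=0.225, Σhalf²=0.441231
  +G: nom +24.700 → Σnom=-62.320; wc +0.360/-0.360 → slack +1.760/-2.018; half-tol=0.360, Σhalf²=0.570831
  -H: nom -48.500 → Σnom=-110.820; wc +0.350/-0.350 → slack +2.110/-2.368; half-tol=0.350, Σhalf²=0.693331
Nominal = -110.820. Worst-case = [-110.820 - 2.368, -110.820 + 2.110] = [-113.188, -108.710]. RSS = √0.693331 = 0.833.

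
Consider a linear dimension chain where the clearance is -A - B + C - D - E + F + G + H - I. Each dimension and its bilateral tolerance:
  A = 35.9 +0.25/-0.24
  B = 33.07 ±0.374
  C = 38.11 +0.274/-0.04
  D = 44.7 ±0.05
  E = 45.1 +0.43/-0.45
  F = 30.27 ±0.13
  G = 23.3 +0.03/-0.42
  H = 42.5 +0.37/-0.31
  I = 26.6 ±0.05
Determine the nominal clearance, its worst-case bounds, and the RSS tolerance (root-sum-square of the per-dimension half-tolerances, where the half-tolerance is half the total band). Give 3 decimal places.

nominal=-51.190 wc=[-53.244,-49.222] rss=0.779

Stack each dimension's contribution:
  -A: nom -35.900 → Σnom=-35.900; wc +0.240/-0.250 → slack +0.240/-0.250; half-tol=0.245, Σhalf²=0.060025
  -B: nom -33.070 → Σnom=-68.970; wc +0.374/-0.374 → slack +0.614/-0.624; half-tol=0.374, Σhalf²=0.199901
  +C: nom +38.110 → Σnom=-30.860; wc +0.274/-0.040 → slack +0.888/-0.664; half-tol=0.157, Σhalf²=0.224550
  -D: nom -44.700 → Σnom=-75.560; wc +0.050/-0.050 → slack +0.938/-0.714; half-tol=0.050, Σhalf²=0.227050
  -E: nom -45.100 → Σnom=-120.660; wc +0.450/-0.430 → slack +1.388/-1.144; half-tol=0.440, Σhalf²=0.420650
  +F: nom +30.270 → Σnom=-90.390; wc +0.130/-0.130 → slack +1.518/-1.274; half-tol=0.130, Σhalf²=0.437550
  +G: nom +23.300 → Σnom=-67.090; wc +0.030/-0.420 → slack +1.548/-1.694; half-tol=0.225, Σhalf²=0.488175
  +H: nom +42.500 → Σnom=-24.590; wc +0.370/-0.310 → slack +1.918/-2.004; half-tol=0.340, Σhalf²=0.603775
  -I: nom -26.600 → Σnom=-51.190; wc +0.050/-0.050 → slack +1.968/-2.054; half-tol=0.050, Σhalf²=0.606275
Nominal = -51.190. Worst-case = [-51.190 - 2.054, -51.190 + 1.968] = [-53.244, -49.222]. RSS = √0.606275 = 0.779.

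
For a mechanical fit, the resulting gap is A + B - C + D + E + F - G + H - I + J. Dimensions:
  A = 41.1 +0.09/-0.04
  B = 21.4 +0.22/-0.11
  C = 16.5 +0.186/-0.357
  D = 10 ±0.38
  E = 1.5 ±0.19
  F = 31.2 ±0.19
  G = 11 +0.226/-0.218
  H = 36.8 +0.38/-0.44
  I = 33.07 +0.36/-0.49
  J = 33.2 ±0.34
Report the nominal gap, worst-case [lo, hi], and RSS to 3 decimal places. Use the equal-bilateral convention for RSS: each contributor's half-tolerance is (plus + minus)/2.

nominal=114.630 wc=[112.168,117.485] rss=0.914

Stack each dimension's contribution:
  +A: nom +41.100 → Σnom=41.100; wc +0.090/-0.040 → slack +0.090/-0.040; half-tol=0.065, Σhalf²=0.004225
  +B: nom +21.400 → Σnom=62.500; wc +0.220/-0.110 → slack +0.310/-0.150; half-tol=0.165, Σhalf²=0.031450
  -C: nom -16.500 → Σnom=46.000; wc +0.357/-0.186 → slack +0.667/-0.336; half-tol=0.271, Σhalf²=0.105162
  +D: nom +10.000 → Σnom=56.000; wc +0.380/-0.380 → slack +1.047/-0.716; half-tol=0.380, Σhalf²=0.249562
  +E: nom +1.500 → Σnom=57.500; wc +0.190/-0.190 → slack +1.237/-0.906; half-tol=0.190, Σhalf²=0.285662
  +F: nom +31.200 → Σnom=88.700; wc +0.190/-0.190 → slack +1.427/-1.096; half-tol=0.190, Σhalf²=0.321762
  -G: nom -11.000 → Σnom=77.700; wc +0.218/-0.226 → slack +1.645/-1.322; half-tol=0.222, Σhalf²=0.371046
  +H: nom +36.800 → Σnom=114.500; wc +0.380/-0.440 → slack +2.025/-1.762; half-tol=0.410, Σhalf²=0.539146
  -I: nom -33.070 → Σnom=81.430; wc +0.490/-0.360 → slack +2.515/-2.122; half-tol=0.425, Σhalf²=0.719771
  +J: nom +33.200 → Σnom=114.630; wc +0.340/-0.340 → slack +2.855/-2.462; half-tol=0.340, Σhalf²=0.835371
Nominal = 114.630. Worst-case = [114.630 - 2.462, 114.630 + 2.855] = [112.168, 117.485]. RSS = √0.835371 = 0.914.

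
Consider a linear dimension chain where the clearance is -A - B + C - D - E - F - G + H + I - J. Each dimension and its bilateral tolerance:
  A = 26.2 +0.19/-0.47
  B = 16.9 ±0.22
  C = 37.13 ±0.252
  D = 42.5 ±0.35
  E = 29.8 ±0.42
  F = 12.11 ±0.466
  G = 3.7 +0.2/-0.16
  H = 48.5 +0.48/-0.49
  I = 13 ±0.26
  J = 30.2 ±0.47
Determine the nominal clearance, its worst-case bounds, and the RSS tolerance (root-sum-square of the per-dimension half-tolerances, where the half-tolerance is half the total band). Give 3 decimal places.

nominal=-62.780 wc=[-66.098,-59.232] rss=1.137

Stack each dimension's contribution:
  -A: nom -26.200 → Σnom=-26.200; wc +0.470/-0.190 → slack +0.470/-0.190; half-tol=0.330, Σhalf²=0.108900
  -B: nom -16.900 → Σnom=-43.100; wc +0.220/-0.220 → slack +0.690/-0.410; half-tol=0.220, Σhalf²=0.157300
  +C: nom +37.130 → Σnom=-5.970; wc +0.252/-0.252 → slack +0.942/-0.662; half-tol=0.252, Σhalf²=0.220804
  -D: nom -42.500 → Σnom=-48.470; wc +0.350/-0.350 → slack +1.292/-1.012; half-tol=0.350, Σhalf²=0.343304
  -E: nom -29.800 → Σnom=-78.270; wc +0.420/-0.420 → slack +1.712/-1.432; half-tol=0.420, Σhalf²=0.519704
  -F: nom -12.110 → Σnom=-90.380; wc +0.466/-0.466 → slack +2.178/-1.898; half-tol=0.466, Σhalf²=0.736860
  -G: nom -3.700 → Σnom=-94.080; wc +0.160/-0.200 → slack +2.338/-2.098; half-tol=0.180, Σhalf²=0.769260
  +H: nom +48.500 → Σnom=-45.580; wc +0.480/-0.490 → slack +2.818/-2.588; half-tol=0.485, Σhalf²=1.004485
  +I: nom +13.000 → Σnom=-32.580; wc +0.260/-0.260 → slack +3.078/-2.848; half-tol=0.260, Σhalf²=1.072085
  -J: nom -30.200 → Σnom=-62.780; wc +0.470/-0.470 → slack +3.548/-3.318; half-tol=0.470, Σhalf²=1.292985
Nominal = -62.780. Worst-case = [-62.780 - 3.318, -62.780 + 3.548] = [-66.098, -59.232]. RSS = √1.292985 = 1.137.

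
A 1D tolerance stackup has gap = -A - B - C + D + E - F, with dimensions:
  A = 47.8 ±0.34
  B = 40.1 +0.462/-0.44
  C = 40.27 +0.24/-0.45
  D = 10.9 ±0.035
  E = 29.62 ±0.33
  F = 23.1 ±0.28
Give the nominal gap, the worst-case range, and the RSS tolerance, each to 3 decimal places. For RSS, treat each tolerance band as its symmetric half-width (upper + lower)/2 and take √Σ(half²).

nominal=-110.750 wc=[-112.437,-108.875] rss=0.792

Stack each dimension's contribution:
  -A: nom -47.800 → Σnom=-47.800; wc +0.340/-0.340 → slack +0.340/-0.340; half-tol=0.340, Σhalf²=0.115600
  -B: nom -40.100 → Σnom=-87.900; wc +0.440/-0.462 → slack +0.780/-0.802; half-tol=0.451, Σhalf²=0.319001
  -C: nom -40.270 → Σnom=-128.170; wc +0.450/-0.240 → slack +1.230/-1.042; half-tol=0.345, Σhalf²=0.438026
  +D: nom +10.900 → Σnom=-117.270; wc +0.035/-0.035 → slack +1.265/-1.077; half-tol=0.035, Σhalf²=0.439251
  +E: nom +29.620 → Σnom=-87.650; wc +0.330/-0.330 → slack +1.595/-1.407; half-tol=0.330, Σhalf²=0.548151
  -F: nom -23.100 → Σnom=-110.750; wc +0.280/-0.280 → slack +1.875/-1.687; half-tol=0.280, Σhalf²=0.626551
Nominal = -110.750. Worst-case = [-110.750 - 1.687, -110.750 + 1.875] = [-112.437, -108.875]. RSS = √0.626551 = 0.792.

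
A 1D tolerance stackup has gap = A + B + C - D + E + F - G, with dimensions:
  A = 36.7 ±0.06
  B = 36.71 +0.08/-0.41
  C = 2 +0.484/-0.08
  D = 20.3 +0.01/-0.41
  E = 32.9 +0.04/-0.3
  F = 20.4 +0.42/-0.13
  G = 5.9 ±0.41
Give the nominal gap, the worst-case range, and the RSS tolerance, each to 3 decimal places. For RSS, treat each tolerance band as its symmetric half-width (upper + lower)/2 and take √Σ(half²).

Stack each dimension's contribution:
  +A: nom +36.700 → Σnom=36.700; wc +0.060/-0.060 → slack +0.060/-0.060; half-tol=0.060, Σhalf²=0.003600
  +B: nom +36.710 → Σnom=73.410; wc +0.080/-0.410 → slack +0.140/-0.470; half-tol=0.245, Σhalf²=0.063625
  +C: nom +2.000 → Σnom=75.410; wc +0.484/-0.080 → slack +0.624/-0.550; half-tol=0.282, Σhalf²=0.143149
  -D: nom -20.300 → Σnom=55.110; wc +0.410/-0.010 → slack +1.034/-0.560; half-tol=0.210, Σhalf²=0.187249
  +E: nom +32.900 → Σnom=88.010; wc +0.040/-0.300 → slack +1.074/-0.860; half-tol=0.170, Σhalf²=0.216149
  +F: nom +20.400 → Σnom=108.410; wc +0.420/-0.130 → slack +1.494/-0.990; half-tol=0.275, Σhalf²=0.291774
  -G: nom -5.900 → Σnom=102.510; wc +0.410/-0.410 → slack +1.904/-1.400; half-tol=0.410, Σhalf²=0.459874
Nominal = 102.510. Worst-case = [102.510 - 1.400, 102.510 + 1.904] = [101.110, 104.414]. RSS = √0.459874 = 0.678.

nominal=102.510 wc=[101.110,104.414] rss=0.678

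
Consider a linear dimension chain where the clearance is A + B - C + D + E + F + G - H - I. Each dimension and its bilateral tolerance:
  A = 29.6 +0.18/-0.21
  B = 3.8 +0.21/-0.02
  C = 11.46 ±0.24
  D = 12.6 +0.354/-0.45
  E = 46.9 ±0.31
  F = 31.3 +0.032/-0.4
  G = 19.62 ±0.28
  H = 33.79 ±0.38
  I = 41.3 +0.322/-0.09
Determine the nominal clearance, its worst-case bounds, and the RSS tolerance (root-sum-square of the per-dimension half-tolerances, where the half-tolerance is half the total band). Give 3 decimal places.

Stack each dimension's contribution:
  +A: nom +29.600 → Σnom=29.600; wc +0.180/-0.210 → slack +0.180/-0.210; half-tol=0.195, Σhalf²=0.038025
  +B: nom +3.800 → Σnom=33.400; wc +0.210/-0.020 → slack +0.390/-0.230; half-tol=0.115, Σhalf²=0.051250
  -C: nom -11.460 → Σnom=21.940; wc +0.240/-0.240 → slack +0.630/-0.470; half-tol=0.240, Σhalf²=0.108850
  +D: nom +12.600 → Σnom=34.540; wc +0.354/-0.450 → slack +0.984/-0.920; half-tol=0.402, Σhalf²=0.270454
  +E: nom +46.900 → Σnom=81.440; wc +0.310/-0.310 → slack +1.294/-1.230; half-tol=0.310, Σhalf²=0.366554
  +F: nom +31.300 → Σnom=112.740; wc +0.032/-0.400 → slack +1.326/-1.630; half-tol=0.216, Σhalf²=0.413210
  +G: nom +19.620 → Σnom=132.360; wc +0.280/-0.280 → slack +1.606/-1.910; half-tol=0.280, Σhalf²=0.491610
  -H: nom -33.790 → Σnom=98.570; wc +0.380/-0.380 → slack +1.986/-2.290; half-tol=0.380, Σhalf²=0.636010
  -I: nom -41.300 → Σnom=57.270; wc +0.090/-0.322 → slack +2.076/-2.612; half-tol=0.206, Σhalf²=0.678446
Nominal = 57.270. Worst-case = [57.270 - 2.612, 57.270 + 2.076] = [54.658, 59.346]. RSS = √0.678446 = 0.824.

nominal=57.270 wc=[54.658,59.346] rss=0.824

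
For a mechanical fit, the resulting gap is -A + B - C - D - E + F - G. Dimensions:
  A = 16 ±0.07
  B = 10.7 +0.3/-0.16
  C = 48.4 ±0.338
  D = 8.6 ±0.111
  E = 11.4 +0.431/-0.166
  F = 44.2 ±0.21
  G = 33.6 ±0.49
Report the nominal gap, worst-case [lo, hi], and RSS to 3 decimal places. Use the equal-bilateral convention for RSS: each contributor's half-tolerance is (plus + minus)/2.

nominal=-63.100 wc=[-64.910,-61.415] rss=0.747

Stack each dimension's contribution:
  -A: nom -16.000 → Σnom=-16.000; wc +0.070/-0.070 → slack +0.070/-0.070; half-tol=0.070, Σhalf²=0.004900
  +B: nom +10.700 → Σnom=-5.300; wc +0.300/-0.160 → slack +0.370/-0.230; half-tol=0.230, Σhalf²=0.057800
  -C: nom -48.400 → Σnom=-53.700; wc +0.338/-0.338 → slack +0.708/-0.568; half-tol=0.338, Σhalf²=0.172044
  -D: nom -8.600 → Σnom=-62.300; wc +0.111/-0.111 → slack +0.819/-0.679; half-tol=0.111, Σhalf²=0.184365
  -E: nom -11.400 → Σnom=-73.700; wc +0.166/-0.431 → slack +0.985/-1.110; half-tol=0.298, Σhalf²=0.273467
  +F: nom +44.200 → Σnom=-29.500; wc +0.210/-0.210 → slack +1.195/-1.320; half-tol=0.210, Σhalf²=0.317567
  -G: nom -33.600 → Σnom=-63.100; wc +0.490/-0.490 → slack +1.685/-1.810; half-tol=0.490, Σhalf²=0.557667
Nominal = -63.100. Worst-case = [-63.100 - 1.810, -63.100 + 1.685] = [-64.910, -61.415]. RSS = √0.557667 = 0.747.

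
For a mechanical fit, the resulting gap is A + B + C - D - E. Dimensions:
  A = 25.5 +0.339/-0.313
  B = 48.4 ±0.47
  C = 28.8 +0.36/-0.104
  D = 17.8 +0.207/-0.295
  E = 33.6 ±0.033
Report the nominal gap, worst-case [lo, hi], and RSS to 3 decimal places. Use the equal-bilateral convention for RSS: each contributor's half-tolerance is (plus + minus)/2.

Stack each dimension's contribution:
  +A: nom +25.500 → Σnom=25.500; wc +0.339/-0.313 → slack +0.339/-0.313; half-tol=0.326, Σhalf²=0.106276
  +B: nom +48.400 → Σnom=73.900; wc +0.470/-0.470 → slack +0.809/-0.783; half-tol=0.470, Σhalf²=0.327176
  +C: nom +28.800 → Σnom=102.700; wc +0.360/-0.104 → slack +1.169/-0.887; half-tol=0.232, Σhalf²=0.381000
  -D: nom -17.800 → Σnom=84.900; wc +0.295/-0.207 → slack +1.464/-1.094; half-tol=0.251, Σhalf²=0.444001
  -E: nom -33.600 → Σnom=51.300; wc +0.033/-0.033 → slack +1.497/-1.127; half-tol=0.033, Σhalf²=0.445090
Nominal = 51.300. Worst-case = [51.300 - 1.127, 51.300 + 1.497] = [50.173, 52.797]. RSS = √0.445090 = 0.667.

nominal=51.300 wc=[50.173,52.797] rss=0.667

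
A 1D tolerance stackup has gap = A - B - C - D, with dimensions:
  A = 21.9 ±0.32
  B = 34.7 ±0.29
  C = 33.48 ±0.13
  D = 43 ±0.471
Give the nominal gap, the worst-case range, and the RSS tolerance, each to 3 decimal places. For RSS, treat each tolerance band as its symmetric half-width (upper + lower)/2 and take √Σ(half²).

Stack each dimension's contribution:
  +A: nom +21.900 → Σnom=21.900; wc +0.320/-0.320 → slack +0.320/-0.320; half-tol=0.320, Σhalf²=0.102400
  -B: nom -34.700 → Σnom=-12.800; wc +0.290/-0.290 → slack +0.610/-0.610; half-tol=0.290, Σhalf²=0.186500
  -C: nom -33.480 → Σnom=-46.280; wc +0.130/-0.130 → slack +0.740/-0.740; half-tol=0.130, Σhalf²=0.203400
  -D: nom -43.000 → Σnom=-89.280; wc +0.471/-0.471 → slack +1.211/-1.211; half-tol=0.471, Σhalf²=0.425241
Nominal = -89.280. Worst-case = [-89.280 - 1.211, -89.280 + 1.211] = [-90.491, -88.069]. RSS = √0.425241 = 0.652.

nominal=-89.280 wc=[-90.491,-88.069] rss=0.652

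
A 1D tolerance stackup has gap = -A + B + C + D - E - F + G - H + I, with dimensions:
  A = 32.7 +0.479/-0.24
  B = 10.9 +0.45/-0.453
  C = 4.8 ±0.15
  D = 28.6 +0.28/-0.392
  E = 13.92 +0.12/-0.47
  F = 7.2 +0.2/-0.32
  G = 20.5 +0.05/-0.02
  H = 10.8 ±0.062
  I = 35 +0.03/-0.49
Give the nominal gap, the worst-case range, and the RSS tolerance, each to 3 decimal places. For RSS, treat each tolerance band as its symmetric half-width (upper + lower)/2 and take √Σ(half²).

Stack each dimension's contribution:
  -A: nom -32.700 → Σnom=-32.700; wc +0.240/-0.479 → slack +0.240/-0.479; half-tol=0.359, Σhalf²=0.129240
  +B: nom +10.900 → Σnom=-21.800; wc +0.450/-0.453 → slack +0.690/-0.932; half-tol=0.452, Σhalf²=0.333093
  +C: nom +4.800 → Σnom=-17.000; wc +0.150/-0.150 → slack +0.840/-1.082; half-tol=0.150, Σhalf²=0.355593
  +D: nom +28.600 → Σnom=11.600; wc +0.280/-0.392 → slack +1.120/-1.474; half-tol=0.336, Σhalf²=0.468489
  -E: nom -13.920 → Σnom=-2.320; wc +0.470/-0.120 → slack +1.590/-1.594; half-tol=0.295, Σhalf²=0.555513
  -F: nom -7.200 → Σnom=-9.520; wc +0.320/-0.200 → slack +1.910/-1.794; half-tol=0.260, Σhalf²=0.623113
  +G: nom +20.500 → Σnom=10.980; wc +0.050/-0.020 → slack +1.960/-1.814; half-tol=0.035, Σhalf²=0.624339
  -H: nom -10.800 → Σnom=0.180; wc +0.062/-0.062 → slack +2.022/-1.876; half-tol=0.062, Σhalf²=0.628182
  +I: nom +35.000 → Σnom=35.180; wc +0.030/-0.490 → slack +2.052/-2.366; half-tol=0.260, Σhalf²=0.695782
Nominal = 35.180. Worst-case = [35.180 - 2.366, 35.180 + 2.052] = [32.814, 37.232]. RSS = √0.695782 = 0.834.

nominal=35.180 wc=[32.814,37.232] rss=0.834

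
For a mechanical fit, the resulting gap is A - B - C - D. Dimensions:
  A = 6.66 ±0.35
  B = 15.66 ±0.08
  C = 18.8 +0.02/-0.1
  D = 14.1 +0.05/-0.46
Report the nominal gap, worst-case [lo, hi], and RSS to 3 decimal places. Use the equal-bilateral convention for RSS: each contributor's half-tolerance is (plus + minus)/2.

nominal=-41.900 wc=[-42.400,-40.910] rss=0.444

Stack each dimension's contribution:
  +A: nom +6.660 → Σnom=6.660; wc +0.350/-0.350 → slack +0.350/-0.350; half-tol=0.350, Σhalf²=0.122500
  -B: nom -15.660 → Σnom=-9.000; wc +0.080/-0.080 → slack +0.430/-0.430; half-tol=0.080, Σhalf²=0.128900
  -C: nom -18.800 → Σnom=-27.800; wc +0.100/-0.020 → slack +0.530/-0.450; half-tol=0.060, Σhalf²=0.132500
  -D: nom -14.100 → Σnom=-41.900; wc +0.460/-0.050 → slack +0.990/-0.500; half-tol=0.255, Σhalf²=0.197525
Nominal = -41.900. Worst-case = [-41.900 - 0.500, -41.900 + 0.990] = [-42.400, -40.910]. RSS = √0.197525 = 0.444.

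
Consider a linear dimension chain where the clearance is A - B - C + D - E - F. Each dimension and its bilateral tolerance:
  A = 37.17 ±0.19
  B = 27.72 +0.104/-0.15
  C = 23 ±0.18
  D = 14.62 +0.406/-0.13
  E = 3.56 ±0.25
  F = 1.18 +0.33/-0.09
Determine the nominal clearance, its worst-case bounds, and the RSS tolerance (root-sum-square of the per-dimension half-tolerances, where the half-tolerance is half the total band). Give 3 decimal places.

Stack each dimension's contribution:
  +A: nom +37.170 → Σnom=37.170; wc +0.190/-0.190 → slack +0.190/-0.190; half-tol=0.190, Σhalf²=0.036100
  -B: nom -27.720 → Σnom=9.450; wc +0.150/-0.104 → slack +0.340/-0.294; half-tol=0.127, Σhalf²=0.052229
  -C: nom -23.000 → Σnom=-13.550; wc +0.180/-0.180 → slack +0.520/-0.474; half-tol=0.180, Σhalf²=0.084629
  +D: nom +14.620 → Σnom=1.070; wc +0.406/-0.130 → slack +0.926/-0.604; half-tol=0.268, Σhalf²=0.156453
  -E: nom -3.560 → Σnom=-2.490; wc +0.250/-0.250 → slack +1.176/-0.854; half-tol=0.250, Σhalf²=0.218953
  -F: nom -1.180 → Σnom=-3.670; wc +0.090/-0.330 → slack +1.266/-1.184; half-tol=0.210, Σhalf²=0.263053
Nominal = -3.670. Worst-case = [-3.670 - 1.184, -3.670 + 1.266] = [-4.854, -2.404]. RSS = √0.263053 = 0.513.

nominal=-3.670 wc=[-4.854,-2.404] rss=0.513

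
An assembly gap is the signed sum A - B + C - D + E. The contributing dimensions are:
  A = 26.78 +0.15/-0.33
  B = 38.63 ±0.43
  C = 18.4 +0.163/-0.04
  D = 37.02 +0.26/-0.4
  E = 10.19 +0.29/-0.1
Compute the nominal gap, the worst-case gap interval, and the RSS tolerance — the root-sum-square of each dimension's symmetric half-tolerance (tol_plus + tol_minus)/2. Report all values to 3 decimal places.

nominal=-20.280 wc=[-21.440,-18.847] rss=0.632

Stack each dimension's contribution:
  +A: nom +26.780 → Σnom=26.780; wc +0.150/-0.330 → slack +0.150/-0.330; half-tol=0.240, Σhalf²=0.057600
  -B: nom -38.630 → Σnom=-11.850; wc +0.430/-0.430 → slack +0.580/-0.760; half-tol=0.430, Σhalf²=0.242500
  +C: nom +18.400 → Σnom=6.550; wc +0.163/-0.040 → slack +0.743/-0.800; half-tol=0.102, Σhalf²=0.252802
  -D: nom -37.020 → Σnom=-30.470; wc +0.400/-0.260 → slack +1.143/-1.060; half-tol=0.330, Σhalf²=0.361702
  +E: nom +10.190 → Σnom=-20.280; wc +0.290/-0.100 → slack +1.433/-1.160; half-tol=0.195, Σhalf²=0.399727
Nominal = -20.280. Worst-case = [-20.280 - 1.160, -20.280 + 1.433] = [-21.440, -18.847]. RSS = √0.399727 = 0.632.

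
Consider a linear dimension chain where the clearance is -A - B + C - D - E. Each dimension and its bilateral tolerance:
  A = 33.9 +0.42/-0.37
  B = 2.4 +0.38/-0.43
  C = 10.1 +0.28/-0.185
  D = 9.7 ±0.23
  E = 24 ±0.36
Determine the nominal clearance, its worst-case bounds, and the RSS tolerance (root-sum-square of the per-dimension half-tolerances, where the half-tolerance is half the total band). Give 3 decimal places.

Stack each dimension's contribution:
  -A: nom -33.900 → Σnom=-33.900; wc +0.370/-0.420 → slack +0.370/-0.420; half-tol=0.395, Σhalf²=0.156025
  -B: nom -2.400 → Σnom=-36.300; wc +0.430/-0.380 → slack +0.800/-0.800; half-tol=0.405, Σhalf²=0.320050
  +C: nom +10.100 → Σnom=-26.200; wc +0.280/-0.185 → slack +1.080/-0.985; half-tol=0.233, Σhalf²=0.374106
  -D: nom -9.700 → Σnom=-35.900; wc +0.230/-0.230 → slack +1.310/-1.215; half-tol=0.230, Σhalf²=0.427006
  -E: nom -24.000 → Σnom=-59.900; wc +0.360/-0.360 → slack +1.670/-1.575; half-tol=0.360, Σhalf²=0.556606
Nominal = -59.900. Worst-case = [-59.900 - 1.575, -59.900 + 1.670] = [-61.475, -58.230]. RSS = √0.556606 = 0.746.

nominal=-59.900 wc=[-61.475,-58.230] rss=0.746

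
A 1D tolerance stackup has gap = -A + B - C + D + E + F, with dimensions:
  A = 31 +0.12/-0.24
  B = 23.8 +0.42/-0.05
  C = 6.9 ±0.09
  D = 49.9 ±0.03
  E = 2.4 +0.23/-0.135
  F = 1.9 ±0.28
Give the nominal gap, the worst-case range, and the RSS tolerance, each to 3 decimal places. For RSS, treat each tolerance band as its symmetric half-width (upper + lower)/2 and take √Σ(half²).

nominal=40.100 wc=[39.395,41.390] rss=0.456

Stack each dimension's contribution:
  -A: nom -31.000 → Σnom=-31.000; wc +0.240/-0.120 → slack +0.240/-0.120; half-tol=0.180, Σhalf²=0.032400
  +B: nom +23.800 → Σnom=-7.200; wc +0.420/-0.050 → slack +0.660/-0.170; half-tol=0.235, Σhalf²=0.087625
  -C: nom -6.900 → Σnom=-14.100; wc +0.090/-0.090 → slack +0.750/-0.260; half-tol=0.090, Σhalf²=0.095725
  +D: nom +49.900 → Σnom=35.800; wc +0.030/-0.030 → slack +0.780/-0.290; half-tol=0.030, Σhalf²=0.096625
  +E: nom +2.400 → Σnom=38.200; wc +0.230/-0.135 → slack +1.010/-0.425; half-tol=0.182, Σhalf²=0.129931
  +F: nom +1.900 → Σnom=40.100; wc +0.280/-0.280 → slack +1.290/-0.705; half-tol=0.280, Σhalf²=0.208331
Nominal = 40.100. Worst-case = [40.100 - 0.705, 40.100 + 1.290] = [39.395, 41.390]. RSS = √0.208331 = 0.456.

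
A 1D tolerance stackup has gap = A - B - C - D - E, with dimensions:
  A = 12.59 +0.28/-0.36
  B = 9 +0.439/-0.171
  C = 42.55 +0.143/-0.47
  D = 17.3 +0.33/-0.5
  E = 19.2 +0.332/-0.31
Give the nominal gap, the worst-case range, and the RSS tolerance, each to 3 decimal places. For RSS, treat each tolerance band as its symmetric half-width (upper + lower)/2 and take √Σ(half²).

Stack each dimension's contribution:
  +A: nom +12.590 → Σnom=12.590; wc +0.280/-0.360 → slack +0.280/-0.360; half-tol=0.320, Σhalf²=0.102400
  -B: nom -9.000 → Σnom=3.590; wc +0.171/-0.439 → slack +0.451/-0.799; half-tol=0.305, Σhalf²=0.195425
  -C: nom -42.550 → Σnom=-38.960; wc +0.470/-0.143 → slack +0.921/-0.942; half-tol=0.306, Σhalf²=0.289367
  -D: nom -17.300 → Σnom=-56.260; wc +0.500/-0.330 → slack +1.421/-1.272; half-tol=0.415, Σhalf²=0.461592
  -E: nom -19.200 → Σnom=-75.460; wc +0.310/-0.332 → slack +1.731/-1.604; half-tol=0.321, Σhalf²=0.564633
Nominal = -75.460. Worst-case = [-75.460 - 1.604, -75.460 + 1.731] = [-77.064, -73.729]. RSS = √0.564633 = 0.751.

nominal=-75.460 wc=[-77.064,-73.729] rss=0.751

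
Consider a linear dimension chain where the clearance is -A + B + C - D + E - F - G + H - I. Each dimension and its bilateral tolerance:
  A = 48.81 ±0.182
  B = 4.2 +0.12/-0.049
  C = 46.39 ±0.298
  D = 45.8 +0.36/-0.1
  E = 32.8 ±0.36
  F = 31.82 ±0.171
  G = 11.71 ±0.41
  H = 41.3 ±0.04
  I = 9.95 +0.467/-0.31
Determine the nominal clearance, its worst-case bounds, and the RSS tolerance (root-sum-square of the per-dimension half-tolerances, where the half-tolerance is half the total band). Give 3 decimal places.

nominal=-23.400 wc=[-25.737,-21.409] rss=0.813

Stack each dimension's contribution:
  -A: nom -48.810 → Σnom=-48.810; wc +0.182/-0.182 → slack +0.182/-0.182; half-tol=0.182, Σhalf²=0.033124
  +B: nom +4.200 → Σnom=-44.610; wc +0.120/-0.049 → slack +0.302/-0.231; half-tol=0.084, Σhalf²=0.040264
  +C: nom +46.390 → Σnom=1.780; wc +0.298/-0.298 → slack +0.600/-0.529; half-tol=0.298, Σhalf²=0.129068
  -D: nom -45.800 → Σnom=-44.020; wc +0.100/-0.360 → slack +0.700/-0.889; half-tol=0.230, Σhalf²=0.181968
  +E: nom +32.800 → Σnom=-11.220; wc +0.360/-0.360 → slack +1.060/-1.249; half-tol=0.360, Σhalf²=0.311568
  -F: nom -31.820 → Σnom=-43.040; wc +0.171/-0.171 → slack +1.231/-1.420; half-tol=0.171, Σhalf²=0.340809
  -G: nom -11.710 → Σnom=-54.750; wc +0.410/-0.410 → slack +1.641/-1.830; half-tol=0.410, Σhalf²=0.508909
  +H: nom +41.300 → Σnom=-13.450; wc +0.040/-0.040 → slack +1.681/-1.870; half-tol=0.040, Σhalf²=0.510509
  -I: nom -9.950 → Σnom=-23.400; wc +0.310/-0.467 → slack +1.991/-2.337; half-tol=0.389, Σhalf²=0.661442
Nominal = -23.400. Worst-case = [-23.400 - 2.337, -23.400 + 1.991] = [-25.737, -21.409]. RSS = √0.661442 = 0.813.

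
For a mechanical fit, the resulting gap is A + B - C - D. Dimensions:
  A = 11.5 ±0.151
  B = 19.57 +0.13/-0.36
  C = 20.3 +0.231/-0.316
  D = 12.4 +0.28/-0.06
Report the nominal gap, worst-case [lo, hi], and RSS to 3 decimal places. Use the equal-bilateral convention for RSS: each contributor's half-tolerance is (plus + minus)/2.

nominal=-1.630 wc=[-2.652,-0.973] rss=0.432

Stack each dimension's contribution:
  +A: nom +11.500 → Σnom=11.500; wc +0.151/-0.151 → slack +0.151/-0.151; half-tol=0.151, Σhalf²=0.022801
  +B: nom +19.570 → Σnom=31.070; wc +0.130/-0.360 → slack +0.281/-0.511; half-tol=0.245, Σhalf²=0.082826
  -C: nom -20.300 → Σnom=10.770; wc +0.316/-0.231 → slack +0.597/-0.742; half-tol=0.274, Σhalf²=0.157628
  -D: nom -12.400 → Σnom=-1.630; wc +0.060/-0.280 → slack +0.657/-1.022; half-tol=0.170, Σhalf²=0.186528
Nominal = -1.630. Worst-case = [-1.630 - 1.022, -1.630 + 0.657] = [-2.652, -0.973]. RSS = √0.186528 = 0.432.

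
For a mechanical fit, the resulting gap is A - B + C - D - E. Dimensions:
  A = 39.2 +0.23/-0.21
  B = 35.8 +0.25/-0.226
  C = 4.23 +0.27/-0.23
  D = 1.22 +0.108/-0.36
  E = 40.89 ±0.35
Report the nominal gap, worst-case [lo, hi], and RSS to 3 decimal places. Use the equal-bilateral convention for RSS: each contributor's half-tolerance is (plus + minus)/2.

Stack each dimension's contribution:
  +A: nom +39.200 → Σnom=39.200; wc +0.230/-0.210 → slack +0.230/-0.210; half-tol=0.220, Σhalf²=0.048400
  -B: nom -35.800 → Σnom=3.400; wc +0.226/-0.250 → slack +0.456/-0.460; half-tol=0.238, Σhalf²=0.105044
  +C: nom +4.230 → Σnom=7.630; wc +0.270/-0.230 → slack +0.726/-0.690; half-tol=0.250, Σhalf²=0.167544
  -D: nom -1.220 → Σnom=6.410; wc +0.360/-0.108 → slack +1.086/-0.798; half-tol=0.234, Σhalf²=0.222300
  -E: nom -40.890 → Σnom=-34.480; wc +0.350/-0.350 → slack +1.436/-1.148; half-tol=0.350, Σhalf²=0.344800
Nominal = -34.480. Worst-case = [-34.480 - 1.148, -34.480 + 1.436] = [-35.628, -33.044]. RSS = √0.344800 = 0.587.

nominal=-34.480 wc=[-35.628,-33.044] rss=0.587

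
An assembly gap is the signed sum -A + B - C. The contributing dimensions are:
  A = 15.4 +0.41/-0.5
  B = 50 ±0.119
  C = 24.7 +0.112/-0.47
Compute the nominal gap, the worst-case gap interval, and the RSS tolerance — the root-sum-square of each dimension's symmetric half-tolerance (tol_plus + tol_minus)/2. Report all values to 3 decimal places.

Stack each dimension's contribution:
  -A: nom -15.400 → Σnom=-15.400; wc +0.500/-0.410 → slack +0.500/-0.410; half-tol=0.455, Σhalf²=0.207025
  +B: nom +50.000 → Σnom=34.600; wc +0.119/-0.119 → slack +0.619/-0.529; half-tol=0.119, Σhalf²=0.221186
  -C: nom -24.700 → Σnom=9.900; wc +0.470/-0.112 → slack +1.089/-0.641; half-tol=0.291, Σhalf²=0.305867
Nominal = 9.900. Worst-case = [9.900 - 0.641, 9.900 + 1.089] = [9.259, 10.989]. RSS = √0.305867 = 0.553.

nominal=9.900 wc=[9.259,10.989] rss=0.553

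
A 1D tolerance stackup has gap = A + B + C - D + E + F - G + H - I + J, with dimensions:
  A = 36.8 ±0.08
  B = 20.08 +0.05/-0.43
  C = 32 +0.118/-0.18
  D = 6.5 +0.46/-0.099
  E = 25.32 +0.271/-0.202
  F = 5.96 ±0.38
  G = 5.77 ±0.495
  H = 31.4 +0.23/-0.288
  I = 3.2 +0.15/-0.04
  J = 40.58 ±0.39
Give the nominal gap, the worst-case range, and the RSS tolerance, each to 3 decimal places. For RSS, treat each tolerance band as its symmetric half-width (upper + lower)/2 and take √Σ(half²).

Stack each dimension's contribution:
  +A: nom +36.800 → Σnom=36.800; wc +0.080/-0.080 → slack +0.080/-0.080; half-tol=0.080, Σhalf²=0.006400
  +B: nom +20.080 → Σnom=56.880; wc +0.050/-0.430 → slack +0.130/-0.510; half-tol=0.240, Σhalf²=0.064000
  +C: nom +32.000 → Σnom=88.880; wc +0.118/-0.180 → slack +0.248/-0.690; half-tol=0.149, Σhalf²=0.086201
  -D: nom -6.500 → Σnom=82.380; wc +0.099/-0.460 → slack +0.347/-1.150; half-tol=0.280, Σhalf²=0.164321
  +E: nom +25.320 → Σnom=107.700; wc +0.271/-0.202 → slack +0.618/-1.352; half-tol=0.237, Σhalf²=0.220254
  +F: nom +5.960 → Σnom=113.660; wc +0.380/-0.380 → slack +0.998/-1.732; half-tol=0.380, Σhalf²=0.364654
  -G: nom -5.770 → Σnom=107.890; wc +0.495/-0.495 → slack +1.493/-2.227; half-tol=0.495, Σhalf²=0.609679
  +H: nom +31.400 → Σnom=139.290; wc +0.230/-0.288 → slack +1.723/-2.515; half-tol=0.259, Σhalf²=0.676759
  -I: nom -3.200 → Σnom=136.090; wc +0.040/-0.150 → slack +1.763/-2.665; half-tol=0.095, Σhalf²=0.685784
  +J: nom +40.580 → Σnom=176.670; wc +0.390/-0.390 → slack +2.153/-3.055; half-tol=0.390, Σhalf²=0.837884
Nominal = 176.670. Worst-case = [176.670 - 3.055, 176.670 + 2.153] = [173.615, 178.823]. RSS = √0.837884 = 0.915.

nominal=176.670 wc=[173.615,178.823] rss=0.915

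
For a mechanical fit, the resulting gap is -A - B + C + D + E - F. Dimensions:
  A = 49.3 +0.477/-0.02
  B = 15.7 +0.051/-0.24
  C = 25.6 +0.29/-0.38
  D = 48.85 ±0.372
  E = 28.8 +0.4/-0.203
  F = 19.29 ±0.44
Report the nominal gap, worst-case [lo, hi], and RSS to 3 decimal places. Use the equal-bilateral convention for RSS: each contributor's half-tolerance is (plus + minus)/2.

Stack each dimension's contribution:
  -A: nom -49.300 → Σnom=-49.300; wc +0.020/-0.477 → slack +0.020/-0.477; half-tol=0.248, Σhalf²=0.061752
  -B: nom -15.700 → Σnom=-65.000; wc +0.240/-0.051 → slack +0.260/-0.528; half-tol=0.145, Σhalf²=0.082922
  +C: nom +25.600 → Σnom=-39.400; wc +0.290/-0.380 → slack +0.550/-0.908; half-tol=0.335, Σhalf²=0.195147
  +D: nom +48.850 → Σnom=9.450; wc +0.372/-0.372 → slack +0.922/-1.280; half-tol=0.372, Σhalf²=0.333531
  +E: nom +28.800 → Σnom=38.250; wc +0.400/-0.203 → slack +1.322/-1.483; half-tol=0.301, Σhalf²=0.424434
  -F: nom -19.290 → Σnom=18.960; wc +0.440/-0.440 → slack +1.762/-1.923; half-tol=0.440, Σhalf²=0.618034
Nominal = 18.960. Worst-case = [18.960 - 1.923, 18.960 + 1.762] = [17.037, 20.722]. RSS = √0.618034 = 0.786.

nominal=18.960 wc=[17.037,20.722] rss=0.786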